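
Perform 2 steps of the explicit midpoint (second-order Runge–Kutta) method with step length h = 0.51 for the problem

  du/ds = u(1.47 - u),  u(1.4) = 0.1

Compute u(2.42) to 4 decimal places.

0.3496

Midpoint: k1 = f(s_n, u_n); k2 = f(s_n + h/2, u_n + (h/2)·k1); u_{n+1} = u_n + h·k2.
s=1.400000, u=0.100000:
  k1 = f(1.400000, 0.100000) = 0.137000
  k2 = f(1.655000, 0.134935) = 0.180147
  u ← 0.100000 + 0.51·0.180147 = 0.191875
s=1.910000, u=0.191875:
  k1 = f(1.910000, 0.191875) = 0.245240
  k2 = f(2.165000, 0.254411) = 0.309259
  u ← 0.191875 + 0.51·0.309259 = 0.349597
u(2.42) ≈ 0.3496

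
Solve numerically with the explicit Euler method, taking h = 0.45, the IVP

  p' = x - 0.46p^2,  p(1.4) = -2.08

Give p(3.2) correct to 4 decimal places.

Euler: p_{n+1} = p_n + h·f(x_n, p_n).
x=1.400000, p=-2.080000: f=-0.590144 → p ← -2.080000 + 0.45·(-0.590144) = -2.345565
x=1.850000, p=-2.345565: f=-0.680770 → p ← -2.345565 + 0.45·(-0.680770) = -2.651911
x=2.300000, p=-2.651911: f=-0.935012 → p ← -2.651911 + 0.45·(-0.935012) = -3.072667
x=2.750000, p=-3.072667: f=-1.592989 → p ← -3.072667 + 0.45·(-1.592989) = -3.789512
p(3.2) ≈ -3.7895

-3.7895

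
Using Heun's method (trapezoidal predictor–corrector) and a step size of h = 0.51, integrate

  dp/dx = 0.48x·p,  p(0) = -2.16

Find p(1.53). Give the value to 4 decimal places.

Heun: k1 = f(x_n, p_n); k2 = f(x_n + h, p_n + h·k1); p_{n+1} = p_n + (h/2)·(k1 + k2).
x=0.000000, p=-2.160000:
  k1 = f(0.000000, -2.160000) = 0.000000
  k2 = f(0.510000, -2.160000) = -0.528768
  p ← -2.160000 + (0.51/2)·(0.000000 + (-0.528768)) = -2.294836
x=0.510000, p=-2.294836:
  k1 = f(0.510000, -2.294836) = -0.561776
  k2 = f(1.020000, -2.581342) = -1.263825
  p ← -2.294836 + (0.51/2)·(-0.561776 + (-1.263825)) = -2.760364
x=1.020000, p=-2.760364:
  k1 = f(1.020000, -2.760364) = -1.351474
  k2 = f(1.530000, -3.449616) = -2.533398
  p ← -2.760364 + (0.51/2)·(-1.351474 + (-2.533398)) = -3.751006
p(1.53) ≈ -3.7510

-3.7510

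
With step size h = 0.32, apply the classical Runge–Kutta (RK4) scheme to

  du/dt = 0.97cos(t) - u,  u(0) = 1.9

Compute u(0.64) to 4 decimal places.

1.4248

RK4: k1 = f(t_n, u_n); k2 = f(t_n + h/2, u_n + (h/2)·k1); k3 = f(t_n + h/2, u_n + (h/2)·k2); k4 = f(t_n + h, u_n + h·k3); u_{n+1} = u_n + (h/6)·(k1 + 2k2 + 2k3 + k4).
t=0.000000, u=1.900000:
  k1 = f(0.000000, 1.900000) = -0.930000
  k2 = f(0.160000, 1.751200) = -0.793590
  k3 = f(0.160000, 1.773026) = -0.815415
  k4 = f(0.320000, 1.639067) = -0.718309
  u ← 1.900000 + (0.32/6)·(k1 + 2k2 + 2k3 + k4) = 1.640463
t=0.320000, u=1.640463:
  k1 = f(0.320000, 1.640463) = -0.719705
  k2 = f(0.480000, 1.525310) = -0.664925
  k3 = f(0.480000, 1.534075) = -0.673690
  k4 = f(0.640000, 1.424882) = -0.646849
  u ← 1.640463 + (0.32/6)·(k1 + 2k2 + 2k3 + k4) = 1.424795
u(0.64) ≈ 1.4248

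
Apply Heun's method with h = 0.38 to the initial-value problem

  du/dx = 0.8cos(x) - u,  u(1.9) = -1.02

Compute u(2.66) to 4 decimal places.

-0.7744

Heun: k1 = f(x_n, u_n); k2 = f(x_n + h, u_n + h·k1); u_{n+1} = u_n + (h/2)·(k1 + k2).
x=1.900000, u=-1.020000:
  k1 = f(1.900000, -1.020000) = 0.761368
  k2 = f(2.280000, -0.730680) = 0.209696
  u ← -1.020000 + (0.38/2)·(0.761368 + 0.209696) = -0.835498
x=2.280000, u=-0.835498:
  k1 = f(2.280000, -0.835498) = 0.314514
  k2 = f(2.660000, -0.715982) = 0.006976
  u ← -0.835498 + (0.38/2)·(0.314514 + 0.006976) = -0.774415
u(2.66) ≈ -0.7744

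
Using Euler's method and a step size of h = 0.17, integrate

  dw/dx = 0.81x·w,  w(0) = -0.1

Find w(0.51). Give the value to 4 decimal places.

-0.1071

Euler: w_{n+1} = w_n + h·f(x_n, w_n).
x=0.000000, w=-0.100000: f=0.000000 → w ← -0.100000 + 0.17·0.000000 = -0.100000
x=0.170000, w=-0.100000: f=-0.013770 → w ← -0.100000 + 0.17·(-0.013770) = -0.102341
x=0.340000, w=-0.102341: f=-0.028185 → w ← -0.102341 + 0.17·(-0.028185) = -0.107132
w(0.51) ≈ -0.1071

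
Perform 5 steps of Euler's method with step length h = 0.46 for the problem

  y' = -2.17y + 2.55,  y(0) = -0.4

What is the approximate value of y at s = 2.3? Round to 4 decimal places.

Euler: y_{n+1} = y_n + h·f(s_n, y_n).
s=0.000000, y=-0.400000: f=3.418000 → y ← -0.400000 + 0.46·3.418000 = 1.172280
s=0.460000, y=1.172280: f=0.006152 → y ← 1.172280 + 0.46·0.006152 = 1.175110
s=0.920000, y=1.175110: f=0.000011 → y ← 1.175110 + 0.46·0.000011 = 1.175115
s=1.380000, y=1.175115: f=0.000000 → y ← 1.175115 + 0.46·0.000000 = 1.175115
s=1.840000, y=1.175115: f=0.000000 → y ← 1.175115 + 0.46·0.000000 = 1.175115
y(2.3) ≈ 1.1751

1.1751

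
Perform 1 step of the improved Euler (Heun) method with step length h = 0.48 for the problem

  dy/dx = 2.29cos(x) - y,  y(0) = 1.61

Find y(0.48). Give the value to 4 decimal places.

1.7960

Heun: k1 = f(x_n, y_n); k2 = f(x_n + h, y_n + h·k1); y_{n+1} = y_n + (h/2)·(k1 + k2).
x=0.000000, y=1.610000:
  k1 = f(0.000000, 1.610000) = 0.680000
  k2 = f(0.480000, 1.936400) = 0.094818
  y ← 1.610000 + (0.48/2)·(0.680000 + 0.094818) = 1.795956
y(0.48) ≈ 1.7960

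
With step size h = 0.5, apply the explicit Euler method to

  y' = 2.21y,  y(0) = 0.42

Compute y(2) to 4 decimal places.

Euler: y_{n+1} = y_n + h·f(x_n, y_n).
x=0.000000, y=0.420000: f=0.928200 → y ← 0.420000 + 0.5·0.928200 = 0.884100
x=0.500000, y=0.884100: f=1.953861 → y ← 0.884100 + 0.5·1.953861 = 1.861030
x=1.000000, y=1.861030: f=4.112877 → y ← 1.861030 + 0.5·4.112877 = 3.917469
x=1.500000, y=3.917469: f=8.657607 → y ← 3.917469 + 0.5·8.657607 = 8.246273
y(2) ≈ 8.2463

8.2463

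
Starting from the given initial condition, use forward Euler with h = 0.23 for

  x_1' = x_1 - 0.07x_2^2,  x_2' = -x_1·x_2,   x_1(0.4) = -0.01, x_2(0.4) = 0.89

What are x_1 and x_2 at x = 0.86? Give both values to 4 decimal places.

Euler on (x_1,x_2): x_1_{n+1} = x_1_n + h·x_1', x_2_{n+1} = x_2_n + h·x_2'.
0.400000: (-0.010000, 0.890000); f=(-0.065447, 0.008900) → (-0.025053, 0.892047)
0.630000: (-0.025053, 0.892047); f=(-0.080755, 0.022348) → (-0.043626, 0.897187)
(x_1(0.86), x_2(0.86)) ≈ (-0.0436, 0.8972)

-0.0436, 0.8972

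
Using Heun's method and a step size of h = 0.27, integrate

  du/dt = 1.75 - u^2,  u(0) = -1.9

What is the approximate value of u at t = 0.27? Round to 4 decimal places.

Heun: k1 = f(t_n, u_n); k2 = f(t_n + h, u_n + h·k1); u_{n+1} = u_n + (h/2)·(k1 + k2).
t=0.000000, u=-1.900000:
  k1 = f(0.000000, -1.900000) = -1.860000
  k2 = f(0.270000, -2.402200) = -4.020565
  u ← -1.900000 + (0.27/2)·(-1.860000 + (-4.020565)) = -2.693876
u(0.27) ≈ -2.6939

-2.6939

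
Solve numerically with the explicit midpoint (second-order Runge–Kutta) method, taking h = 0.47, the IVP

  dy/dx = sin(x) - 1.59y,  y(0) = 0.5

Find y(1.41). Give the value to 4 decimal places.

0.5178

Midpoint: k1 = f(x_n, y_n); k2 = f(x_n + h/2, y_n + (h/2)·k1); y_{n+1} = y_n + h·k2.
x=0.000000, y=0.500000:
  k1 = f(0.000000, 0.500000) = -0.795000
  k2 = f(0.235000, 0.313175) = -0.265105
  y ← 0.500000 + 0.47·(-0.265105) = 0.375401
x=0.470000, y=0.375401:
  k1 = f(0.470000, 0.375401) = -0.144001
  k2 = f(0.705000, 0.341560) = 0.104953
  y ← 0.375401 + 0.47·0.104953 = 0.424728
x=0.940000, y=0.424728:
  k1 = f(0.940000, 0.424728) = 0.132240
  k2 = f(1.175000, 0.455805) = 0.197960
  y ← 0.424728 + 0.47·0.197960 = 0.517770
y(1.41) ≈ 0.5178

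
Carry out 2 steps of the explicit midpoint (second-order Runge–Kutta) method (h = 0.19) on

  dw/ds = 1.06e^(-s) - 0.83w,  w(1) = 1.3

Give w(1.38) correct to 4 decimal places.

1.0532

Midpoint: k1 = f(s_n, w_n); k2 = f(s_n + h/2, w_n + (h/2)·k1); w_{n+1} = w_n + h·k2.
s=1.000000, w=1.300000:
  k1 = f(1.000000, 1.300000) = -0.689048
  k2 = f(1.095000, 1.234540) = -0.670057
  w ← 1.300000 + 0.19·(-0.670057) = 1.172689
s=1.190000, w=1.172689:
  k1 = f(1.190000, 1.172689) = -0.650858
  k2 = f(1.285000, 1.110858) = -0.628762
  w ← 1.172689 + 0.19·(-0.628762) = 1.053224
w(1.38) ≈ 1.0532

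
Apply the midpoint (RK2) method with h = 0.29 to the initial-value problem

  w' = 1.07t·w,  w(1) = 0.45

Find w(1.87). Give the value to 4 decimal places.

1.6229

Midpoint: k1 = f(t_n, w_n); k2 = f(t_n + h/2, w_n + (h/2)·k1); w_{n+1} = w_n + h·k2.
t=1.000000, w=0.450000:
  k1 = f(1.000000, 0.450000) = 0.481500
  k2 = f(1.145000, 0.519818) = 0.636854
  w ← 0.450000 + 0.29·0.636854 = 0.634688
t=1.290000, w=0.634688:
  k1 = f(1.290000, 0.634688) = 0.876060
  k2 = f(1.435000, 0.761716) = 1.169577
  w ← 0.634688 + 0.29·1.169577 = 0.973865
t=1.580000, w=0.973865:
  k1 = f(1.580000, 0.973865) = 1.646417
  k2 = f(1.725000, 1.212596) = 2.238148
  w ← 0.973865 + 0.29·2.238148 = 1.622928
w(1.87) ≈ 1.6229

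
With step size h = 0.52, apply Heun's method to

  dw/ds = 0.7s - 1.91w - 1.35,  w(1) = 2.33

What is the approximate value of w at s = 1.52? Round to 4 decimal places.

Heun: k1 = f(s_n, w_n); k2 = f(s_n + h, w_n + h·k1); w_{n+1} = w_n + (h/2)·(k1 + k2).
s=1.000000, w=2.330000:
  k1 = f(1.000000, 2.330000) = -5.100300
  k2 = f(1.520000, -0.322156) = 0.329318
  w ← 2.330000 + (0.52/2)·(-5.100300 + 0.329318) = 1.089545
w(1.52) ≈ 1.0895

1.0895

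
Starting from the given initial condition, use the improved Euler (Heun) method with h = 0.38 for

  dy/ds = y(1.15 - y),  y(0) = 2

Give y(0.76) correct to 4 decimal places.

1.4321

Heun: k1 = f(s_n, y_n); k2 = f(s_n + h, y_n + h·k1); y_{n+1} = y_n + (h/2)·(k1 + k2).
s=0.000000, y=2.000000:
  k1 = f(0.000000, 2.000000) = -1.700000
  k2 = f(0.380000, 1.354000) = -0.276216
  y ← 2.000000 + (0.38/2)·(-1.700000 + (-0.276216)) = 1.624519
s=0.380000, y=1.624519:
  k1 = f(0.380000, 1.624519) = -0.770865
  k2 = f(0.760000, 1.331590) = -0.241804
  y ← 1.624519 + (0.38/2)·(-0.770865 + (-0.241804)) = 1.432112
y(0.76) ≈ 1.4321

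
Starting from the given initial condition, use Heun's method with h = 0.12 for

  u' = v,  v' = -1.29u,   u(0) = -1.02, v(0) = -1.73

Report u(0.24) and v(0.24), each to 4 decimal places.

Heun on (u,v): k1 = f(t_n, state_n); k2 = f(t_n + h, state_n + h·k1); state_{n+1} = state_n + (h/2)·(k1 + k2).
0.000000: (-1.020000, -1.730000)
  k1 = (-1.730000, 1.315800)
  predictor → (-1.227600, -1.572104)
  k2 = (-1.572104, 1.583604)
  → (-1.218126, -1.556036)
0.120000: (-1.218126, -1.556036)
  k1 = (-1.556036, 1.571383)
  predictor → (-1.404851, -1.367470)
  k2 = (-1.367470, 1.812257)
  → (-1.393537, -1.353017)
(u(0.24), v(0.24)) ≈ (-1.3935, -1.3530)

-1.3935, -1.3530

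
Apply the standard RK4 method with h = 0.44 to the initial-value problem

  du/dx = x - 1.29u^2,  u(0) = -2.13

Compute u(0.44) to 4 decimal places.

RK4: k1 = f(x_n, u_n); k2 = f(x_n + h/2, u_n + (h/2)·k1); k3 = f(x_n + h/2, u_n + (h/2)·k2); k4 = f(x_n + h, u_n + h·k3); u_{n+1} = u_n + (h/6)·(k1 + 2k2 + 2k3 + k4).
x=0.000000, u=-2.130000:
  k1 = f(0.000000, -2.130000) = -5.852601
  k2 = f(0.220000, -3.417572) = -14.846942
  k3 = f(0.220000, -5.396327) = -37.345248
  k4 = f(0.440000, -18.561909) = -444.022367
  u ← -2.130000 + (0.44/6)·(k1 + 2k2 + 2k3 + k4) = -42.775686
u(0.44) ≈ -42.7757

-42.7757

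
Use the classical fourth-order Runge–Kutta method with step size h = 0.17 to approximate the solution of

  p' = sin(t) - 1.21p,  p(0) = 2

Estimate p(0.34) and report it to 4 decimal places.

1.3756

RK4: k1 = f(t_n, p_n); k2 = f(t_n + h/2, p_n + (h/2)·k1); k3 = f(t_n + h/2, p_n + (h/2)·k2); k4 = f(t_n + h, p_n + h·k3); p_{n+1} = p_n + (h/6)·(k1 + 2k2 + 2k3 + k4).
t=0.000000, p=2.000000:
  k1 = f(0.000000, 2.000000) = -2.420000
  k2 = f(0.085000, 1.794300) = -2.086205
  k3 = f(0.085000, 1.822673) = -2.120536
  k4 = f(0.170000, 1.639509) = -1.814623
  p ← 2.000000 + (0.17/6)·(k1 + 2k2 + 2k3 + k4) = 1.641637
t=0.170000, p=1.641637:
  k1 = f(0.170000, 1.641637) = -1.817198
  k2 = f(0.255000, 1.487175) = -1.547236
  k3 = f(0.255000, 1.510122) = -1.575002
  k4 = f(0.340000, 1.373887) = -1.328916
  p ← 1.641637 + (0.17/6)·(k1 + 2k2 + 2k3 + k4) = 1.375570
p(0.34) ≈ 1.3756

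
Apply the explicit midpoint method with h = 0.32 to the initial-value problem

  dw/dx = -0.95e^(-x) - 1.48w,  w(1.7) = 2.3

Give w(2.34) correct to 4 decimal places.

0.8912

Midpoint: k1 = f(x_n, w_n); k2 = f(x_n + h/2, w_n + (h/2)·k1); w_{n+1} = w_n + h·k2.
x=1.700000, w=2.300000:
  k1 = f(1.700000, 2.300000) = -3.577549
  k2 = f(1.860000, 1.727592) = -2.704725
  w ← 2.300000 + 0.32·(-2.704725) = 1.434488
x=2.020000, w=1.434488:
  k1 = f(2.020000, 1.434488) = -2.249065
  k2 = f(2.180000, 1.074638) = -1.697853
  w ← 1.434488 + 0.32·(-1.697853) = 0.891175
w(2.34) ≈ 0.8912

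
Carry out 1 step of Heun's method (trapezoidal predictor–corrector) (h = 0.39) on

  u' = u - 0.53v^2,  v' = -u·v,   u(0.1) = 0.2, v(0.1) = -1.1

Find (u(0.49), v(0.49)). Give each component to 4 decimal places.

0.0131, -1.0516

Heun on (u,v): k1 = f(t_n, state_n); k2 = f(t_n + h, state_n + h·k1); state_{n+1} = state_n + (h/2)·(k1 + k2).
0.100000: (0.200000, -1.100000)
  k1 = (-0.441300, 0.220000)
  predictor → (0.027893, -1.014200)
  k2 = (-0.517266, 0.028289)
  → (0.013080, -1.051584)
(u(0.49), v(0.49)) ≈ (0.0131, -1.0516)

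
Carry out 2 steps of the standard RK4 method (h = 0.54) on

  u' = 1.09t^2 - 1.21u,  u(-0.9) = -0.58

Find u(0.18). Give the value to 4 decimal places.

-0.0599

RK4: k1 = f(t_n, u_n); k2 = f(t_n + h/2, u_n + (h/2)·k1); k3 = f(t_n + h/2, u_n + (h/2)·k2); k4 = f(t_n + h, u_n + h·k3); u_{n+1} = u_n + (h/6)·(k1 + 2k2 + 2k3 + k4).
t=-0.900000, u=-0.580000:
  k1 = f(-0.900000, -0.580000) = 1.584700
  k2 = f(-0.630000, -0.152131) = 0.616700
  k3 = f(-0.630000, -0.413491) = 0.932945
  k4 = f(-0.360000, -0.076210) = 0.233478
  u ← -0.580000 + (0.54/6)·(k1 + 2k2 + 2k3 + k4) = -0.137428
t=-0.360000, u=-0.137428:
  k1 = f(-0.360000, -0.137428) = 0.307552
  k2 = f(-0.090000, -0.054389) = 0.074640
  k3 = f(-0.090000, -0.117275) = 0.150732
  k4 = f(0.180000, -0.056033) = 0.103116
  u ← -0.137428 + (0.54/6)·(k1 + 2k2 + 2k3 + k4) = -0.059901
u(0.18) ≈ -0.0599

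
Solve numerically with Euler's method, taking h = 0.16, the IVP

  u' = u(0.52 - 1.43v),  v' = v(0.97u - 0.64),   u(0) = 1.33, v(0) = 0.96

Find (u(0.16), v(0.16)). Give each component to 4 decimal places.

Euler on (u,v): u_{n+1} = u_n + h·u', v_{n+1} = v_n + h·v'.
0.000000: (1.330000, 0.960000); f=(-1.134224, 0.624096) → (1.148524, 1.059855)
(u(0.16), v(0.16)) ≈ (1.1485, 1.0599)

1.1485, 1.0599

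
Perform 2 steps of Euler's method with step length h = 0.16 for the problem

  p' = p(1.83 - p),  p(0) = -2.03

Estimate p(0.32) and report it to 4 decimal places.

-5.9705

Euler: p_{n+1} = p_n + h·f(t_n, p_n).
t=0.000000, p=-2.030000: f=-7.835800 → p ← -2.030000 + 0.16·(-7.835800) = -3.283728
t=0.160000, p=-3.283728: f=-16.792092 → p ← -3.283728 + 0.16·(-16.792092) = -5.970463
p(0.32) ≈ -5.9705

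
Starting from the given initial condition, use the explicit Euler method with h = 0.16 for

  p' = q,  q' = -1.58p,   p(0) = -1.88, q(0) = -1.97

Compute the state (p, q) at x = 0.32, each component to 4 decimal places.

Euler on (p,q): p_{n+1} = p_n + h·p', q_{n+1} = q_n + h·q'.
0.000000: (-1.880000, -1.970000); f=(-1.970000, 2.970400) → (-2.195200, -1.494736)
0.160000: (-2.195200, -1.494736); f=(-1.494736, 3.468416) → (-2.434358, -0.939789)
(p(0.32), q(0.32)) ≈ (-2.4344, -0.9398)

-2.4344, -0.9398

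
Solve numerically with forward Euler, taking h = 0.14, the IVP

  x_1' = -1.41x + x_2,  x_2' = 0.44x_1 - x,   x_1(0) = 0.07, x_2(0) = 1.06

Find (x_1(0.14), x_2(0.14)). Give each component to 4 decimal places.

0.2184, 1.0643

Euler on (x_1,x_2): x_1_{n+1} = x_1_n + h·x_1', x_2_{n+1} = x_2_n + h·x_2'.
0.000000: (0.070000, 1.060000); f=(1.060000, 0.030800) → (0.218400, 1.064312)
(x_1(0.14), x_2(0.14)) ≈ (0.2184, 1.0643)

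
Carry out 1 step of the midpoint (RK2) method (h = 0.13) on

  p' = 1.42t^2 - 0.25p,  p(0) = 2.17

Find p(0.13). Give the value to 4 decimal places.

Midpoint: k1 = f(t_n, p_n); k2 = f(t_n + h/2, p_n + (h/2)·k1); p_{n+1} = p_n + h·k2.
t=0.000000, p=2.170000:
  k1 = f(0.000000, 2.170000) = -0.542500
  k2 = f(0.065000, 2.134737) = -0.527685
  p ← 2.170000 + 0.13·(-0.527685) = 2.101401
p(0.13) ≈ 2.1014

2.1014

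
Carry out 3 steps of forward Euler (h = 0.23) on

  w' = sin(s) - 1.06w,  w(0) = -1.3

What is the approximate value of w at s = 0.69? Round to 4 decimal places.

-0.4204

Euler: w_{n+1} = w_n + h·f(s_n, w_n).
s=0.000000, w=-1.300000: f=1.378000 → w ← -1.300000 + 0.23·1.378000 = -0.983060
s=0.230000, w=-0.983060: f=1.270021 → w ← -0.983060 + 0.23·1.270021 = -0.690955
s=0.460000, w=-0.690955: f=1.176361 → w ← -0.690955 + 0.23·1.176361 = -0.420392
w(0.69) ≈ -0.4204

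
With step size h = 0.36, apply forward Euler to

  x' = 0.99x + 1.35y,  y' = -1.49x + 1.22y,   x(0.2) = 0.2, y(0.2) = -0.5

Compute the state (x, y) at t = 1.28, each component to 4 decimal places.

-1.0788, -1.5396

Euler on (x,y): x_{n+1} = x_n + h·x', y_{n+1} = y_n + h·y'.
0.200000: (0.200000, -0.500000); f=(-0.477000, -0.908000) → (0.028280, -0.826880)
0.560000: (0.028280, -0.826880); f=(-1.088291, -1.050931) → (-0.363505, -1.205215)
0.920000: (-0.363505, -1.205215); f=(-1.986910, -0.928740) → (-1.078792, -1.539562)
(x(1.28), y(1.28)) ≈ (-1.0788, -1.5396)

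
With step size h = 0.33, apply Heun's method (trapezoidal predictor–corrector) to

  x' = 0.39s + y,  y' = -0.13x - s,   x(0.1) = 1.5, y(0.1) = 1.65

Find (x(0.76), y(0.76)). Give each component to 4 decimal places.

2.5916, 1.1897

Heun on (x,y): k1 = f(s_n, state_n); k2 = f(s_n + h, state_n + h·k1); state_{n+1} = state_n + (h/2)·(k1 + k2).
0.100000: (1.500000, 1.650000)
  k1 = (1.689000, -0.295000)
  predictor → (2.057370, 1.552650)
  k2 = (1.720350, -0.697458)
  → (2.062543, 1.486244)
0.430000: (2.062543, 1.486244)
  k1 = (1.653944, -0.698131)
  predictor → (2.608344, 1.255861)
  k2 = (1.552261, -1.099085)
  → (2.591567, 1.189704)
(x(0.76), y(0.76)) ≈ (2.5916, 1.1897)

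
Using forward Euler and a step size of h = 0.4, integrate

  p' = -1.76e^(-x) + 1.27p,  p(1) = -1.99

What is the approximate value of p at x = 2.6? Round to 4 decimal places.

Euler: p_{n+1} = p_n + h·f(x_n, p_n).
x=1.000000, p=-1.990000: f=-3.174768 → p ← -1.990000 + 0.4·(-3.174768) = -3.259907
x=1.400000, p=-3.259907: f=-4.574093 → p ← -3.259907 + 0.4·(-4.574093) = -5.089544
x=1.800000, p=-5.089544: f=-6.754647 → p ← -5.089544 + 0.4·(-6.754647) = -7.791403
x=2.200000, p=-7.791403: f=-10.090095 → p ← -7.791403 + 0.4·(-10.090095) = -11.827441
p(2.6) ≈ -11.8274

-11.8274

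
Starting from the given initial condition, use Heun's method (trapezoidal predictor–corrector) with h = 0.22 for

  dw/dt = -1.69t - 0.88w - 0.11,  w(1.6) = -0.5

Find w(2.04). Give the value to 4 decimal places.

Heun: k1 = f(t_n, w_n); k2 = f(t_n + h, w_n + h·k1); w_{n+1} = w_n + (h/2)·(k1 + k2).
t=1.600000, w=-0.500000:
  k1 = f(1.600000, -0.500000) = -2.374000
  k2 = f(1.820000, -1.022280) = -2.286194
  w ← -0.500000 + (0.22/2)·(-2.374000 + (-2.286194)) = -1.012621
t=1.820000, w=-1.012621:
  k1 = f(1.820000, -1.012621) = -2.294693
  k2 = f(2.040000, -1.517454) = -2.222241
  w ← -1.012621 + (0.22/2)·(-2.294693 + (-2.222241)) = -1.509484
w(2.04) ≈ -1.5095

-1.5095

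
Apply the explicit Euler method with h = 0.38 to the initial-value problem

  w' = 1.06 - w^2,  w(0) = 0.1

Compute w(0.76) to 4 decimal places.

Euler: w_{n+1} = w_n + h·f(t_n, w_n).
t=0.000000, w=0.100000: f=1.050000 → w ← 0.100000 + 0.38·1.050000 = 0.499000
t=0.380000, w=0.499000: f=0.810999 → w ← 0.499000 + 0.38·0.810999 = 0.807180
w(0.76) ≈ 0.8072

0.8072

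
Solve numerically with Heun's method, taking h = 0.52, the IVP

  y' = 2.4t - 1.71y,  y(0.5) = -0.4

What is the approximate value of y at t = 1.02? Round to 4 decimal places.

Heun: k1 = f(t_n, y_n); k2 = f(t_n + h, y_n + h·k1); y_{n+1} = y_n + (h/2)·(k1 + k2).
t=0.500000, y=-0.400000:
  k1 = f(0.500000, -0.400000) = 1.884000
  k2 = f(1.020000, 0.579680) = 1.456747
  y ← -0.400000 + (0.52/2)·(1.884000 + 1.456747) = 0.468594
y(1.02) ≈ 0.4686

0.4686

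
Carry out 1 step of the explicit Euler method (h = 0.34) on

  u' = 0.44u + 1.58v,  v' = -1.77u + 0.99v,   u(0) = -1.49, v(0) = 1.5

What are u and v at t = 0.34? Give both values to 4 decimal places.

Euler on (u,v): u_{n+1} = u_n + h·u', v_{n+1} = v_n + h·v'.
0.000000: (-1.490000, 1.500000); f=(1.714400, 4.122300) → (-0.907104, 2.901582)
(u(0.34), v(0.34)) ≈ (-0.9071, 2.9016)

-0.9071, 2.9016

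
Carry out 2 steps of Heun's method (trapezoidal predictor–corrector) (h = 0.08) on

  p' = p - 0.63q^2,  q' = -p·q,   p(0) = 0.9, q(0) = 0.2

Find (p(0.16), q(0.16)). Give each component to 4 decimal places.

1.0522, 0.1712

Heun on (p,q): k1 = f(t_n, state_n); k2 = f(t_n + h, state_n + h·k1); state_{n+1} = state_n + (h/2)·(k1 + k2).
0.000000: (0.900000, 0.200000)
  k1 = (0.874800, -0.180000)
  predictor → (0.969984, 0.185600)
  k2 = (0.948282, -0.180029)
  → (0.972923, 0.185599)
0.080000: (0.972923, 0.185599)
  k1 = (0.951222, -0.180573)
  predictor → (1.049021, 0.171153)
  k2 = (1.030566, -0.179543)
  → (1.052195, 0.171194)
(p(0.16), q(0.16)) ≈ (1.0522, 0.1712)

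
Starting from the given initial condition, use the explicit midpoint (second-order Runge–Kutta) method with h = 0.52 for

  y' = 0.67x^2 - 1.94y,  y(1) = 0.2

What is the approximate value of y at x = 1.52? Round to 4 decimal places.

Midpoint: k1 = f(x_n, y_n); k2 = f(x_n + h/2, y_n + (h/2)·k1); y_{n+1} = y_n + h·k2.
x=1.000000, y=0.200000:
  k1 = f(1.000000, 0.200000) = 0.282000
  k2 = f(1.260000, 0.273320) = 0.533451
  y ← 0.200000 + 0.52·0.533451 = 0.477395
y(1.52) ≈ 0.4774

0.4774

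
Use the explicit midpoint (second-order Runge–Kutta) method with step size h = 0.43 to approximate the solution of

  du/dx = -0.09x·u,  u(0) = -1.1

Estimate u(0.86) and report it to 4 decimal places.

Midpoint: k1 = f(x_n, u_n); k2 = f(x_n + h/2, u_n + (h/2)·k1); u_{n+1} = u_n + h·k2.
x=0.000000, u=-1.100000:
  k1 = f(0.000000, -1.100000) = 0.000000
  k2 = f(0.215000, -1.100000) = 0.021285
  u ← -1.100000 + 0.43·0.021285 = -1.090847
x=0.430000, u=-1.090847:
  k1 = f(0.430000, -1.090847) = 0.042216
  k2 = f(0.645000, -1.081771) = 0.062797
  u ← -1.090847 + 0.43·0.062797 = -1.063845
u(0.86) ≈ -1.0638

-1.0638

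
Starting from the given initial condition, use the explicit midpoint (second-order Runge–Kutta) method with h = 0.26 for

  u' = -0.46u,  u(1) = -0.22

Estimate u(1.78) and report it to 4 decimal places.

-0.1538

Midpoint: k1 = f(s_n, u_n); k2 = f(s_n + h/2, u_n + (h/2)·k1); u_{n+1} = u_n + h·k2.
s=1.000000, u=-0.220000:
  k1 = f(1.000000, -0.220000) = 0.101200
  k2 = f(1.130000, -0.206844) = 0.095148
  u ← -0.220000 + 0.26·0.095148 = -0.195261
s=1.260000, u=-0.195261:
  k1 = f(1.260000, -0.195261) = 0.089820
  k2 = f(1.390000, -0.183585) = 0.084449
  u ← -0.195261 + 0.26·0.084449 = -0.173305
s=1.520000, u=-0.173305:
  k1 = f(1.520000, -0.173305) = 0.079720
  k2 = f(1.650000, -0.162941) = 0.074953
  u ← -0.173305 + 0.26·0.074953 = -0.153817
u(1.78) ≈ -0.1538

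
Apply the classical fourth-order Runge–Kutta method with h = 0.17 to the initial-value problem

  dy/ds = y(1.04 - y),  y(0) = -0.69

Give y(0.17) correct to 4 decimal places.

-0.9446

RK4: k1 = f(s_n, y_n); k2 = f(s_n + h/2, y_n + (h/2)·k1); k3 = f(s_n + h/2, y_n + (h/2)·k2); k4 = f(s_n + h, y_n + h·k3); y_{n+1} = y_n + (h/6)·(k1 + 2k2 + 2k3 + k4).
s=0.000000, y=-0.690000:
  k1 = f(0.000000, -0.690000) = -1.193700
  k2 = f(0.085000, -0.791464) = -1.449539
  k3 = f(0.085000, -0.813211) = -1.507051
  k4 = f(0.170000, -0.946199) = -1.879339
  y ← -0.690000 + (0.17/6)·(k1 + 2k2 + 2k3 + k4) = -0.944610
y(0.17) ≈ -0.9446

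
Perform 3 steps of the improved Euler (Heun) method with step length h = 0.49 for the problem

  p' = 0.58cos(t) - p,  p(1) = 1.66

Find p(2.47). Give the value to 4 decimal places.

0.2633

Heun: k1 = f(t_n, p_n); k2 = f(t_n + h, p_n + h·k1); p_{n+1} = p_n + (h/2)·(k1 + k2).
t=1.000000, p=1.660000:
  k1 = f(1.000000, 1.660000) = -1.346625
  k2 = f(1.490000, 1.000154) = -0.953343
  p ← 1.660000 + (0.49/2)·(-1.346625 + (-0.953343)) = 1.096508
t=1.490000, p=1.096508:
  k1 = f(1.490000, 1.096508) = -1.049697
  k2 = f(1.980000, 0.582156) = -0.812926
  p ← 1.096508 + (0.49/2)·(-1.049697 + (-0.812926)) = 0.640165
t=1.980000, p=0.640165:
  k1 = f(1.980000, 0.640165) = -0.870935
  k2 = f(2.470000, 0.213407) = -0.667449
  p ← 0.640165 + (0.49/2)·(-0.870935 + (-0.667449)) = 0.263261
p(2.47) ≈ 0.2633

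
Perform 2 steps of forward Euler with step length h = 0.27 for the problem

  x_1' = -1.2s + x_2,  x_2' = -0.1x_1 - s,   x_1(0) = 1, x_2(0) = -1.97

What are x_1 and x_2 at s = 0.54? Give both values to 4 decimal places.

-0.1586, -2.0825

Euler on (x_1,x_2): x_1_{n+1} = x_1_n + h·x_1', x_2_{n+1} = x_2_n + h·x_2'.
0.000000: (1.000000, -1.970000); f=(-1.970000, -0.100000) → (0.468100, -1.997000)
0.270000: (0.468100, -1.997000); f=(-2.321000, -0.316810) → (-0.158570, -2.082539)
(x_1(0.54), x_2(0.54)) ≈ (-0.1586, -2.0825)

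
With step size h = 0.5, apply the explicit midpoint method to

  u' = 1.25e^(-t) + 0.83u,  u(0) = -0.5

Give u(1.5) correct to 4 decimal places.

Midpoint: k1 = f(t_n, u_n); k2 = f(t_n + h/2, u_n + (h/2)·k1); u_{n+1} = u_n + h·k2.
t=0.000000, u=-0.500000:
  k1 = f(0.000000, -0.500000) = 0.835000
  k2 = f(0.250000, -0.291250) = 0.731763
  u ← -0.500000 + 0.5·0.731763 = -0.134118
t=0.500000, u=-0.134118:
  k1 = f(0.500000, -0.134118) = 0.646845
  k2 = f(0.750000, 0.027593) = 0.613360
  u ← -0.134118 + 0.5·0.613360 = 0.172562
t=1.000000, u=0.172562:
  k1 = f(1.000000, 0.172562) = 0.603076
  k2 = f(1.250000, 0.323331) = 0.626496
  u ← 0.172562 + 0.5·0.626496 = 0.485810
u(1.5) ≈ 0.4858

0.4858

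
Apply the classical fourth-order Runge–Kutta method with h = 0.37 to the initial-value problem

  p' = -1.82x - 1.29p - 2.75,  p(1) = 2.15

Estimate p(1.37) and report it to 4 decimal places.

RK4: k1 = f(x_n, p_n); k2 = f(x_n + h/2, p_n + (h/2)·k1); k3 = f(x_n + h/2, p_n + (h/2)·k2); k4 = f(x_n + h, p_n + h·k3); p_{n+1} = p_n + (h/6)·(k1 + 2k2 + 2k3 + k4).
x=1.000000, p=2.150000:
  k1 = f(1.000000, 2.150000) = -7.343500
  k2 = f(1.185000, 0.791452) = -5.927674
  k3 = f(1.185000, 1.053380) = -6.265561
  k4 = f(1.370000, -0.168257) = -5.026348
  p ← 2.150000 + (0.37/6)·(k1 + 2k2 + 2k3 + k4) = -0.116640
p(1.37) ≈ -0.1166

-0.1166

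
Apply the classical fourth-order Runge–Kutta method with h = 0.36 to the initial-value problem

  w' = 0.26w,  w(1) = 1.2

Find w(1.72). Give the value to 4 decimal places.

RK4: k1 = f(s_n, w_n); k2 = f(s_n + h/2, w_n + (h/2)·k1); k3 = f(s_n + h/2, w_n + (h/2)·k2); k4 = f(s_n + h, w_n + h·k3); w_{n+1} = w_n + (h/6)·(k1 + 2k2 + 2k3 + k4).
s=1.000000, w=1.200000:
  k1 = f(1.000000, 1.200000) = 0.312000
  k2 = f(1.180000, 1.256160) = 0.326602
  k3 = f(1.180000, 1.258788) = 0.327285
  k4 = f(1.360000, 1.317823) = 0.342634
  w ← 1.200000 + (0.36/6)·(k1 + 2k2 + 2k3 + k4) = 1.317744
s=1.360000, w=1.317744:
  k1 = f(1.360000, 1.317744) = 0.342614
  k2 = f(1.540000, 1.379415) = 0.358648
  k3 = f(1.540000, 1.382301) = 0.359398
  k4 = f(1.720000, 1.447128) = 0.376253
  w ← 1.317744 + (0.36/6)·(k1 + 2k2 + 2k3 + k4) = 1.447042
w(1.72) ≈ 1.4470

1.4470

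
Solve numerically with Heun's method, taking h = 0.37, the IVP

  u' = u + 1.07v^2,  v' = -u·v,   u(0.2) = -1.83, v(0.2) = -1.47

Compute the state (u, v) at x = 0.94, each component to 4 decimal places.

Heun on (u,v): k1 = f(x_n, state_n); k2 = f(x_n + h, state_n + h·k1); state_{n+1} = state_n + (h/2)·(k1 + k2).
0.200000: (-1.830000, -1.470000)
  k1 = (0.482163, -2.690100)
  predictor → (-1.651600, -2.465337)
  k2 = (4.851739, -4.071750)
  → (-0.843228, -2.720942)
0.570000: (-0.843228, -2.720942)
  k1 = (7.078545, -2.294375)
  predictor → (1.775834, -3.569861)
  k2 = (15.411815, 6.339479)
  → (3.317488, -1.972598)
(u(0.94), v(0.94)) ≈ (3.3175, -1.9726)

3.3175, -1.9726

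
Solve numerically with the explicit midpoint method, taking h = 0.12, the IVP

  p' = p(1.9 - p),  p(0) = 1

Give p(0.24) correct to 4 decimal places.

1.2100

Midpoint: k1 = f(x_n, p_n); k2 = f(x_n + h/2, p_n + (h/2)·k1); p_{n+1} = p_n + h·k2.
x=0.000000, p=1.000000:
  k1 = f(0.000000, 1.000000) = 0.900000
  k2 = f(0.060000, 1.054000) = 0.891684
  p ← 1.000000 + 0.12·0.891684 = 1.107002
x=0.120000, p=1.107002:
  k1 = f(0.120000, 1.107002) = 0.877850
  k2 = f(0.180000, 1.159673) = 0.858537
  p ← 1.107002 + 0.12·0.858537 = 1.210027
p(0.24) ≈ 1.2100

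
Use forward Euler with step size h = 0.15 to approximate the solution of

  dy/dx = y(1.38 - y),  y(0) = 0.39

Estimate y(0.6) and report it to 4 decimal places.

Euler: y_{n+1} = y_n + h·f(x_n, y_n).
x=0.000000, y=0.390000: f=0.386100 → y ← 0.390000 + 0.15·0.386100 = 0.447915
x=0.150000, y=0.447915: f=0.417495 → y ← 0.447915 + 0.15·0.417495 = 0.510539
x=0.300000, y=0.510539: f=0.443894 → y ← 0.510539 + 0.15·0.443894 = 0.577123
x=0.450000, y=0.577123: f=0.463359 → y ← 0.577123 + 0.15·0.463359 = 0.646627
y(0.6) ≈ 0.6466

0.6466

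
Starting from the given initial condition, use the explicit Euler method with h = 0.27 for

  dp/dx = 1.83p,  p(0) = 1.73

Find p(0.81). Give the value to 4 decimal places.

5.7701

Euler: p_{n+1} = p_n + h·f(x_n, p_n).
x=0.000000, p=1.730000: f=3.165900 → p ← 1.730000 + 0.27·3.165900 = 2.584793
x=0.270000, p=2.584793: f=4.730171 → p ← 2.584793 + 0.27·4.730171 = 3.861939
x=0.540000, p=3.861939: f=7.067349 → p ← 3.861939 + 0.27·7.067349 = 5.770123
p(0.81) ≈ 5.7701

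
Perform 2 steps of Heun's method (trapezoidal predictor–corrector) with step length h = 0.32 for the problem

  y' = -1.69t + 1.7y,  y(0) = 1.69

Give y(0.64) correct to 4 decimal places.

Heun: k1 = f(t_n, y_n); k2 = f(t_n + h, y_n + h·k1); y_{n+1} = y_n + (h/2)·(k1 + k2).
t=0.000000, y=1.690000:
  k1 = f(0.000000, 1.690000) = 2.873000
  k2 = f(0.320000, 2.609360) = 3.895112
  y ← 1.690000 + (0.32/2)·(2.873000 + 3.895112) = 2.772898
t=0.320000, y=2.772898:
  k1 = f(0.320000, 2.772898) = 4.173126
  k2 = f(0.640000, 4.108298) = 5.902507
  y ← 2.772898 + (0.32/2)·(4.173126 + 5.902507) = 4.384999
y(0.64) ≈ 4.3850

4.3850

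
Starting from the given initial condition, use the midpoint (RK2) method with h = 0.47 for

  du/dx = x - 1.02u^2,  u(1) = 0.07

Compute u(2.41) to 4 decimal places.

Midpoint: k1 = f(x_n, u_n); k2 = f(x_n + h/2, u_n + (h/2)·k1); u_{n+1} = u_n + h·k2.
x=1.000000, u=0.070000:
  k1 = f(1.000000, 0.070000) = 0.995002
  k2 = f(1.235000, 0.303825) = 1.140844
  u ← 0.070000 + 0.47·1.140844 = 0.606197
x=1.470000, u=0.606197:
  k1 = f(1.470000, 0.606197) = 1.095176
  k2 = f(1.705000, 0.863563) = 0.944344
  u ← 0.606197 + 0.47·0.944344 = 1.050038
x=1.940000, u=1.050038:
  k1 = f(1.940000, 1.050038) = 0.815368
  k2 = f(2.175000, 1.241650) = 0.602472
  u ← 1.050038 + 0.47·0.602472 = 1.333200
u(2.41) ≈ 1.3332

1.3332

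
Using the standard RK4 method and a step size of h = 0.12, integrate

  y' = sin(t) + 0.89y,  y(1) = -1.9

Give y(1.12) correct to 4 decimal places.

RK4: k1 = f(t_n, y_n); k2 = f(t_n + h/2, y_n + (h/2)·k1); k3 = f(t_n + h/2, y_n + (h/2)·k2); k4 = f(t_n + h, y_n + h·k3); y_{n+1} = y_n + (h/6)·(k1 + 2k2 + 2k3 + k4).
t=1.000000, y=-1.900000:
  k1 = f(1.000000, -1.900000) = -0.849529
  k2 = f(1.060000, -1.950972) = -0.864009
  k3 = f(1.060000, -1.951841) = -0.864783
  k4 = f(1.120000, -2.003774) = -0.883258
  y ← -1.900000 + (0.12/6)·(k1 + 2k2 + 2k3 + k4) = -2.003807
y(1.12) ≈ -2.0038

-2.0038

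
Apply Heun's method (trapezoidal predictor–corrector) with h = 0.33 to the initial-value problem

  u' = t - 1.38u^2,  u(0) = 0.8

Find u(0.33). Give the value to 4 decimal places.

0.6498

Heun: k1 = f(t_n, u_n); k2 = f(t_n + h, u_n + h·k1); u_{n+1} = u_n + (h/2)·(k1 + k2).
t=0.000000, u=0.800000:
  k1 = f(0.000000, 0.800000) = -0.883200
  k2 = f(0.330000, 0.508544) = -0.026891
  u ← 0.800000 + (0.33/2)·(-0.883200 + (-0.026891)) = 0.649835
u(0.33) ≈ 0.6498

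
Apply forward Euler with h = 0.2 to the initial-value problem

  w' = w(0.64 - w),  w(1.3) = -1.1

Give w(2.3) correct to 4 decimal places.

Euler: w_{n+1} = w_n + h·f(s_n, w_n).
s=1.300000, w=-1.100000: f=-1.914000 → w ← -1.100000 + 0.2·(-1.914000) = -1.482800
s=1.500000, w=-1.482800: f=-3.147688 → w ← -1.482800 + 0.2·(-3.147688) = -2.112338
s=1.700000, w=-2.112338: f=-5.813866 → w ← -2.112338 + 0.2·(-5.813866) = -3.275111
s=1.900000, w=-3.275111: f=-12.822421 → w ← -3.275111 + 0.2·(-12.822421) = -5.839595
s=2.100000, w=-5.839595: f=-37.838212 → w ← -5.839595 + 0.2·(-37.838212) = -13.407237
w(2.3) ≈ -13.4072

-13.4072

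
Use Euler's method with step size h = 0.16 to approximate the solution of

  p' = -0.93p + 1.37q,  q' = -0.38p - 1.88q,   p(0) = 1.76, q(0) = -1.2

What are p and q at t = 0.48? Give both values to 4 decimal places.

Euler on (p,q): p_{n+1} = p_n + h·p', q_{n+1} = q_n + h·q'.
0.000000: (1.760000, -1.200000); f=(-3.280800, 1.587200) → (1.235072, -0.946048)
0.160000: (1.235072, -0.946048); f=(-2.444703, 1.309243) → (0.843920, -0.736569)
0.320000: (0.843920, -0.736569); f=(-1.793945, 1.064061) → (0.556888, -0.566319)
(p(0.48), q(0.48)) ≈ (0.5569, -0.5663)

0.5569, -0.5663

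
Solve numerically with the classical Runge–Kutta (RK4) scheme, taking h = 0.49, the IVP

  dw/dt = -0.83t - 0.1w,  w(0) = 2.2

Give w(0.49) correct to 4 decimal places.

RK4: k1 = f(t_n, w_n); k2 = f(t_n + h/2, w_n + (h/2)·k1); k3 = f(t_n + h/2, w_n + (h/2)·k2); k4 = f(t_n + h, w_n + h·k3); w_{n+1} = w_n + (h/6)·(k1 + 2k2 + 2k3 + k4).
t=0.000000, w=2.200000:
  k1 = f(0.000000, 2.200000) = -0.220000
  k2 = f(0.245000, 2.146100) = -0.417960
  k3 = f(0.245000, 2.097600) = -0.413110
  k4 = f(0.490000, 1.997576) = -0.606458
  w ← 2.200000 + (0.49/6)·(k1 + 2k2 + 2k3 + k4) = 1.996765
w(0.49) ≈ 1.9968

1.9968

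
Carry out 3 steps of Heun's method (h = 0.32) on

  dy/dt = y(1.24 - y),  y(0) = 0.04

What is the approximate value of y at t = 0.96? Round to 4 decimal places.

Heun: k1 = f(t_n, y_n); k2 = f(t_n + h, y_n + h·k1); y_{n+1} = y_n + (h/2)·(k1 + k2).
t=0.000000, y=0.040000:
  k1 = f(0.000000, 0.040000) = 0.048000
  k2 = f(0.320000, 0.055360) = 0.065582
  y ← 0.040000 + (0.32/2)·(0.048000 + 0.065582) = 0.058173
t=0.320000, y=0.058173:
  k1 = f(0.320000, 0.058173) = 0.068750
  k2 = f(0.640000, 0.080173) = 0.092987
  y ← 0.058173 + (0.32/2)·(0.068750 + 0.092987) = 0.084051
t=0.640000, y=0.084051:
  k1 = f(0.640000, 0.084051) = 0.097159
  k2 = f(0.960000, 0.115142) = 0.129518
  y ← 0.084051 + (0.32/2)·(0.097159 + 0.129518) = 0.120319
y(0.96) ≈ 0.1203

0.1203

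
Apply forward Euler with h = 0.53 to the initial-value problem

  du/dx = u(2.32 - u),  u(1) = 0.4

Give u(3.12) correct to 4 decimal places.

Euler: u_{n+1} = u_n + h·f(x_n, u_n).
x=1.000000, u=0.400000: f=0.768000 → u ← 0.400000 + 0.53·0.768000 = 0.807040
x=1.530000, u=0.807040: f=1.221019 → u ← 0.807040 + 0.53·1.221019 = 1.454180
x=2.060000, u=1.454180: f=1.259058 → u ← 1.454180 + 0.53·1.259058 = 2.121481
x=2.590000, u=2.121481: f=0.421154 → u ← 2.121481 + 0.53·0.421154 = 2.344693
u(3.12) ≈ 2.3447

2.3447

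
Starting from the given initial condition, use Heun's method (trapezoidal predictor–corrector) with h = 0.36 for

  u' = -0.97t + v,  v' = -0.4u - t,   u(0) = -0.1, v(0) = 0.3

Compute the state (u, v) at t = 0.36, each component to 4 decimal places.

-0.0523, 0.2418

Heun on (u,v): k1 = f(t_n, state_n); k2 = f(t_n + h, state_n + h·k1); state_{n+1} = state_n + (h/2)·(k1 + k2).
0.000000: (-0.100000, 0.300000)
  k1 = (0.300000, 0.040000)
  predictor → (0.008000, 0.314400)
  k2 = (-0.034800, -0.363200)
  → (-0.052264, 0.241824)
(u(0.36), v(0.36)) ≈ (-0.0523, 0.2418)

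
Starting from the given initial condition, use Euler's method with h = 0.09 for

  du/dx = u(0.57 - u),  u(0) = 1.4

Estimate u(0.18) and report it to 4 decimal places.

Euler: u_{n+1} = u_n + h·f(x_n, u_n).
x=0.000000, u=1.400000: f=-1.162000 → u ← 1.400000 + 0.09·(-1.162000) = 1.295420
x=0.090000, u=1.295420: f=-0.939724 → u ← 1.295420 + 0.09·(-0.939724) = 1.210845
u(0.18) ≈ 1.2108

1.2108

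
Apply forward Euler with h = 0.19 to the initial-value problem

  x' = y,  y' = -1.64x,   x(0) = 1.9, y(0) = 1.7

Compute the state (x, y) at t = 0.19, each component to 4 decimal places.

Euler on (x,y): x_{n+1} = x_n + h·x', y_{n+1} = y_n + h·y'.
0.000000: (1.900000, 1.700000); f=(1.700000, -3.116000) → (2.223000, 1.107960)
(x(0.19), y(0.19)) ≈ (2.2230, 1.1080)

2.2230, 1.1080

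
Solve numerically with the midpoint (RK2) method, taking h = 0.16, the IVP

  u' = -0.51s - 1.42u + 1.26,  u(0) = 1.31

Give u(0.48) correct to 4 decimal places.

Midpoint: k1 = f(s_n, u_n); k2 = f(s_n + h/2, u_n + (h/2)·k1); u_{n+1} = u_n + h·k2.
s=0.000000, u=1.310000:
  k1 = f(0.000000, 1.310000) = -0.600200
  k2 = f(0.080000, 1.261984) = -0.572817
  u ← 1.310000 + 0.16·(-0.572817) = 1.218349
s=0.160000, u=1.218349:
  k1 = f(0.160000, 1.218349) = -0.551656
  k2 = f(0.240000, 1.174217) = -0.529788
  u ← 1.218349 + 0.16·(-0.529788) = 1.133583
s=0.320000, u=1.133583:
  k1 = f(0.320000, 1.133583) = -0.512888
  k2 = f(0.400000, 1.092552) = -0.495424
  u ← 1.133583 + 0.16·(-0.495424) = 1.054315
u(0.48) ≈ 1.0543

1.0543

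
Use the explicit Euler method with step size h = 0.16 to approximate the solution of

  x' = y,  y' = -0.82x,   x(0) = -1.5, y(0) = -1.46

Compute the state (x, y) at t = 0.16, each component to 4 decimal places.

-1.7336, -1.2632

Euler on (x,y): x_{n+1} = x_n + h·x', y_{n+1} = y_n + h·y'.
0.000000: (-1.500000, -1.460000); f=(-1.460000, 1.230000) → (-1.733600, -1.263200)
(x(0.16), y(0.16)) ≈ (-1.7336, -1.2632)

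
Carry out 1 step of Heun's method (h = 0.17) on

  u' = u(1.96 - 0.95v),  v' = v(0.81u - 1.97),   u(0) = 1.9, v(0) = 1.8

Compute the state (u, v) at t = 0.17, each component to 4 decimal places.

Heun on (u,v): k1 = f(t_n, state_n); k2 = f(t_n + h, state_n + h·k1); state_{n+1} = state_n + (h/2)·(k1 + k2).
0.000000: (1.900000, 1.800000)
  k1 = (0.475000, -0.775800)
  predictor → (1.980750, 1.668114)
  k2 = (0.743359, -0.609850)
  → (2.003561, 1.682220)
(u(0.17), v(0.17)) ≈ (2.0036, 1.6822)

2.0036, 1.6822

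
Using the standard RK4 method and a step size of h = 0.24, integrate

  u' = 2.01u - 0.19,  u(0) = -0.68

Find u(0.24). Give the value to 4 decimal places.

-1.1600

RK4: k1 = f(t_n, u_n); k2 = f(t_n + h/2, u_n + (h/2)·k1); k3 = f(t_n + h/2, u_n + (h/2)·k2); k4 = f(t_n + h, u_n + h·k3); u_{n+1} = u_n + (h/6)·(k1 + 2k2 + 2k3 + k4).
t=0.000000, u=-0.680000:
  k1 = f(0.000000, -0.680000) = -1.556800
  k2 = f(0.120000, -0.866816) = -1.932300
  k3 = f(0.120000, -0.911876) = -2.022871
  k4 = f(0.240000, -1.165489) = -2.532633
  u ← -0.680000 + (0.24/6)·(k1 + 2k2 + 2k3 + k4) = -1.159991
u(0.24) ≈ -1.1600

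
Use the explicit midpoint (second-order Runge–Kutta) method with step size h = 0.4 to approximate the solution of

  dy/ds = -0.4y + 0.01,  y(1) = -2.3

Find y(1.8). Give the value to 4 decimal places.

Midpoint: k1 = f(s_n, y_n); k2 = f(s_n + h/2, y_n + (h/2)·k1); y_{n+1} = y_n + h·k2.
s=1.000000, y=-2.300000:
  k1 = f(1.000000, -2.300000) = 0.930000
  k2 = f(1.200000, -2.114000) = 0.855600
  y ← -2.300000 + 0.4·0.855600 = -1.957760
s=1.400000, y=-1.957760:
  k1 = f(1.400000, -1.957760) = 0.793104
  k2 = f(1.600000, -1.799139) = 0.729656
  y ← -1.957760 + 0.4·0.729656 = -1.665898
y(1.8) ≈ -1.6659

-1.6659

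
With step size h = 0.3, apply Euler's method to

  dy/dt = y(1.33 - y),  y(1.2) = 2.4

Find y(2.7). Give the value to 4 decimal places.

1.3587

Euler: y_{n+1} = y_n + h·f(t_n, y_n).
t=1.200000, y=2.400000: f=-2.568000 → y ← 2.400000 + 0.3·(-2.568000) = 1.629600
t=1.500000, y=1.629600: f=-0.488228 → y ← 1.629600 + 0.3·(-0.488228) = 1.483132
t=1.800000, y=1.483132: f=-0.227114 → y ← 1.483132 + 0.3·(-0.227114) = 1.414997
t=2.100000, y=1.414997: f=-0.120271 → y ← 1.414997 + 0.3·(-0.120271) = 1.378916
t=2.400000, y=1.378916: f=-0.067451 → y ← 1.378916 + 0.3·(-0.067451) = 1.358681
y(2.7) ≈ 1.3587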